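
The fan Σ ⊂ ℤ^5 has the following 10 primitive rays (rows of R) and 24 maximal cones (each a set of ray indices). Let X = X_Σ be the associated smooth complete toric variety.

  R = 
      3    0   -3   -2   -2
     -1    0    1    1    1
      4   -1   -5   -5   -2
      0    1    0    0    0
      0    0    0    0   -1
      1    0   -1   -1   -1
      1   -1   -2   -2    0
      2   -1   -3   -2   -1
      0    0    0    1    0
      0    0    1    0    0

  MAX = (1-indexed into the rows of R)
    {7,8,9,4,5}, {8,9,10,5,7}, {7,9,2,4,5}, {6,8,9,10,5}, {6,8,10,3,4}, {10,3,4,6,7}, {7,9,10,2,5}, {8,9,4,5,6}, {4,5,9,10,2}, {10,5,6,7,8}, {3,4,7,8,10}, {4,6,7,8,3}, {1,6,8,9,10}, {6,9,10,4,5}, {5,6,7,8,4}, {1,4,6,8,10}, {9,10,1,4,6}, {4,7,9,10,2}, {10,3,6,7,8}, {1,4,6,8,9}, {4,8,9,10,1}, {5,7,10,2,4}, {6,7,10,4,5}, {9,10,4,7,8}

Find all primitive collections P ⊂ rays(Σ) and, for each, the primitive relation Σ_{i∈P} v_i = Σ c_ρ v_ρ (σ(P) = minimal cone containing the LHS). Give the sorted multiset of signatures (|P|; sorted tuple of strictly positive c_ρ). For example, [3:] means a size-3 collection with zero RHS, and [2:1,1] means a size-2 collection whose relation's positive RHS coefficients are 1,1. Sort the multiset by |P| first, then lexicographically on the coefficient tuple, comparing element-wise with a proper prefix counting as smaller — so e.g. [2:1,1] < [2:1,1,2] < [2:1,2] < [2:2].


14 minimal non-faces of Δ(Σ) (on 10 rays):

  • {2,6}:  v_{2} + v_{6} = 0 — sig = [2:]
  • {2,8}:  v_{2} + v_{8} = v_{7} + v_{9} — sig = [2:1,1]
  • {1,2}:  v_{1} + v_{2} = v_{4} + v_{8} + v_{9} + v_{10} — sig = [2:1,1,1,1]
  • {2,3}:  v_{2} + v_{3} = v_{4} + v_{7} + v_{8} + v_{10} — sig = [2:1,1,1,1]
  • {1,7}:  v_{1} + v_{7} = v_{4} + 2·v_{8} + v_{10} — sig = [2:1,1,2]
  • {3,9}:  v_{3} + v_{9} = v_{4} + 2·v_{8} + v_{10} — sig = [2:1,1,2]
  • {1,3}:  v_{1} + v_{3} = 2·v_{4} + v_{6} + 3·v_{8} + 2·v_{10} — sig = [2:1,2,2,3]
  • {1,5}:  v_{1} + v_{5} = 3·v_{6} + v_{9} — sig = [2:1,3]
  • {3,5}:  v_{3} + v_{5} = 3·v_{6} + v_{7} — sig = [2:1,3]
  • {6,7,9}:  v_{6} + v_{7} + v_{9} = v_{8} — sig = [3:1]
  • {4,5,8,10}:  v_{4} + v_{5} + v_{8} + v_{10} = 2·v_{6} — sig = [4:2]
  • {4,5,7,9,10}:  v_{4} + v_{5} + v_{7} + v_{9} + v_{10} = v_{6} — sig = [5:1]
  • {4,6,7,8,10}:  v_{4} + v_{6} + v_{7} + v_{8} + v_{10} = v_{3} — sig = [5:1]
  • {4,6,8,9,10}:  v_{4} + v_{6} + v_{8} + v_{9} + v_{10} = v_{1} — sig = [5:1]

so the primitive-relation signature multiset is
{ [2:],  [2:1,1],  [2:1,1,1,1] ×2,  [2:1,1,2] ×2,  [2:1,2,2,3],  [2:1,3] ×2,  [3:1],  [4:2],  [5:1] ×3 }


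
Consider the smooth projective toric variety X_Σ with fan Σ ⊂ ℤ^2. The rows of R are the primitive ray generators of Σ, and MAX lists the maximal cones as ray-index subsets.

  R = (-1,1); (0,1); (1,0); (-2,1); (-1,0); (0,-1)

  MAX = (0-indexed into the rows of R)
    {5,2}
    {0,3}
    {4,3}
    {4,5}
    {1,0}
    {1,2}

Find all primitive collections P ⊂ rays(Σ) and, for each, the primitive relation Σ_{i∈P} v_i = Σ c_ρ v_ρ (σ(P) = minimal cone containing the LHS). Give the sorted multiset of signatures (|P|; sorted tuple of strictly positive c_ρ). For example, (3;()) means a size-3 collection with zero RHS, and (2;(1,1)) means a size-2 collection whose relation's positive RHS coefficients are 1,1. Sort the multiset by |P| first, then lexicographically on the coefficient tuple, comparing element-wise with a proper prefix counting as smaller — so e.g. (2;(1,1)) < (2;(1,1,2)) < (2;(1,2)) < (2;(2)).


Minimal non-faces — 9 found among 6 rays, 6 max cones:

  P = {1,5}:  v_{1} + v_{5} = 0 — sig = (2;())
  P = {2,4}:  v_{2} + v_{4} = 0 — sig = (2;())
  P = {0,2}:  v_{0} + v_{2} = v_{1} — sig = (2;(1))
  P = {0,4}:  v_{0} + v_{4} = v_{3} — sig = (2;(1))
  P = {0,5}:  v_{0} + v_{5} = v_{4} — sig = (2;(1))
  P = {1,4}:  v_{1} + v_{4} = v_{0} — sig = (2;(1))
  P = {2,3}:  v_{2} + v_{3} = v_{0} — sig = (2;(1))
  P = {1,3}:  v_{1} + v_{3} = 2·v_{0} — sig = (2;(2))
  P = {3,5}:  v_{3} + v_{5} = 2·v_{4} — sig = (2;(2))

Sorted signature multiset PRS(X):
{ (2;()) ×2,  (2;(1)) ×5,  (2;(2)) ×2 }


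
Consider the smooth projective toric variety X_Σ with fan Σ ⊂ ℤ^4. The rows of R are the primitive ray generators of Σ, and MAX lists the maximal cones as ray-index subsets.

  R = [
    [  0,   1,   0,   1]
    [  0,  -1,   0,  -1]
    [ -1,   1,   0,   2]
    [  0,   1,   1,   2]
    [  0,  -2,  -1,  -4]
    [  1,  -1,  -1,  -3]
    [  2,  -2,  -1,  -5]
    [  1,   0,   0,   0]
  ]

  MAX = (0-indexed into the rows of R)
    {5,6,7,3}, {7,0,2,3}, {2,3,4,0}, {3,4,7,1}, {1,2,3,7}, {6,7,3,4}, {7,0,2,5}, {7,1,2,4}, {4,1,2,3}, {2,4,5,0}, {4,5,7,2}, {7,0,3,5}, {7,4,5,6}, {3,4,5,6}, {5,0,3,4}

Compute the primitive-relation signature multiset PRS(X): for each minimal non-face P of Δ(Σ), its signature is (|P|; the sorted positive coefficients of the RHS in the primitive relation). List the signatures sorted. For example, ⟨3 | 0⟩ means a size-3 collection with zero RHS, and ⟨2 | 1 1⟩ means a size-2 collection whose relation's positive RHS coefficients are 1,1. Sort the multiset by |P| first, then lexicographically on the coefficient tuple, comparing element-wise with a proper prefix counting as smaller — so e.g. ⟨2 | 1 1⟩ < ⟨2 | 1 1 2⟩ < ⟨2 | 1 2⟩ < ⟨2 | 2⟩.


9 minimal non-faces of Δ(Σ) (on 8 rays):

  P = {0,1}:  v_{0} + v_{1} = 0  so sig = ⟨2 | 0⟩
  P = {2,6}:  v_{2} + v_{6} = v_{5}  so sig = ⟨2 | 1⟩
  P = {1,5}:  v_{1} + v_{5} = v_{4} + v_{7}  so sig = ⟨2 | 1 1⟩
  P = {0,6}:  v_{0} + v_{6} = v_{3} + 2·v_{5}  so sig = ⟨2 | 1 2⟩
  P = {1,6}:  v_{1} + v_{6} = v_{3} + 2·v_{4} + 2·v_{7}  so sig = ⟨2 | 1 2 2⟩
  P = {0,4,7}:  v_{0} + v_{4} + v_{7} = v_{5}  so sig = ⟨3 | 1⟩
  P = {2,3,5}:  v_{2} + v_{3} + v_{5} = v_{0}  so sig = ⟨3 | 1⟩
  P = {2,3,4,7}:  v_{2} + v_{3} + v_{4} + v_{7} = 0  so sig = ⟨4 | 0⟩
  P = {3,4,5,7}:  v_{3} + v_{4} + v_{5} + v_{7} = v_{6}  so sig = ⟨4 | 1⟩

Hence PRS(X_Σ) =
    ⟨2 | 0⟩
    ⟨2 | 1⟩
    ⟨2 | 1 1⟩
    ⟨2 | 1 2⟩
    ⟨2 | 1 2 2⟩
    ⟨3 | 1⟩
    ⟨3 | 1⟩
    ⟨4 | 0⟩
    ⟨4 | 1⟩


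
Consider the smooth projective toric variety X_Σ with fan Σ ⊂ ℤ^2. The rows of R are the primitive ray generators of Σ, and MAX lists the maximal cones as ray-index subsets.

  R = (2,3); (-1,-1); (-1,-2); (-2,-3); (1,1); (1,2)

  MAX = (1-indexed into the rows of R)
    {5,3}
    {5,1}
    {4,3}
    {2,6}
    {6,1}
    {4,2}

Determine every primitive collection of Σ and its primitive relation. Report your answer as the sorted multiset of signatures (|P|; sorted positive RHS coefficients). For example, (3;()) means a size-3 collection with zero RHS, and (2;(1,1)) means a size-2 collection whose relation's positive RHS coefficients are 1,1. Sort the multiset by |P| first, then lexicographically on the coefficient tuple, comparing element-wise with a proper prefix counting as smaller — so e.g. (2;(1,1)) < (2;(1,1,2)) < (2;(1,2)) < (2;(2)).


Δ(Σ) — 6 vertices, 9 min non-faces:

  P = {1,4}:  v_{1} + v_{4} = 0 ; sig = (2;())
  P = {2,5}:  v_{2} + v_{5} = 0 ; sig = (2;())
  P = {3,6}:  v_{3} + v_{6} = 0 ; sig = (2;())
  P = {1,2}:  v_{1} + v_{2} = v_{6} ; sig = (2;(1))
  P = {1,3}:  v_{1} + v_{3} = v_{5} ; sig = (2;(1))
  P = {2,3}:  v_{2} + v_{3} = v_{4} ; sig = (2;(1))
  P = {4,5}:  v_{4} + v_{5} = v_{3} ; sig = (2;(1))
  P = {4,6}:  v_{4} + v_{6} = v_{2} ; sig = (2;(1))
  P = {5,6}:  v_{5} + v_{6} = v_{1} ; sig = (2;(1))

Sorted signature multiset PRS(X):
    (2;())
    (2;())
    (2;())
    (2;(1))
    (2;(1))
    (2;(1))
    (2;(1))
    (2;(1))
    (2;(1))


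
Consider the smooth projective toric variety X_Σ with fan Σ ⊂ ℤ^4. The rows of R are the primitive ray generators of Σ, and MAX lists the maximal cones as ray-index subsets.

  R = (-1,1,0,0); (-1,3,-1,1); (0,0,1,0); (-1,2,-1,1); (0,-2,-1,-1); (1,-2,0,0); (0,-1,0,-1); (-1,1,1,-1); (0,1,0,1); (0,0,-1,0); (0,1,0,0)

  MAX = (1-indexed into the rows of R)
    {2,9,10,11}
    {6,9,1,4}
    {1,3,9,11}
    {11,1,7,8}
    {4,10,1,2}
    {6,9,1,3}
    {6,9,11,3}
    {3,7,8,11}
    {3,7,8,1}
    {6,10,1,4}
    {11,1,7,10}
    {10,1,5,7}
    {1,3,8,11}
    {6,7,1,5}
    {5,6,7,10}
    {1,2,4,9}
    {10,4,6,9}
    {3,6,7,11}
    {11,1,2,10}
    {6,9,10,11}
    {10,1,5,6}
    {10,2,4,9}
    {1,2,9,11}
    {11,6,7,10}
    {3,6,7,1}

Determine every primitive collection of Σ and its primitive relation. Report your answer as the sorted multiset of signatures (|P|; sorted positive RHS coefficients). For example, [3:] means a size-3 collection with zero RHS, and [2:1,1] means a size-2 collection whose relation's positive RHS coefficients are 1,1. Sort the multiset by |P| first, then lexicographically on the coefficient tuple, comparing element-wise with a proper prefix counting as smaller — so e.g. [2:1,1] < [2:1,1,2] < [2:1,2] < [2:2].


|primitive collections| = 23. Relations:

  P={3,10}:  v_{3} + v_{10} = 0  ⟹  sig = [2:]
  P={7,9}:  v_{7} + v_{9} = 0  ⟹  sig = [2:]
  P={4,11}:  v_{4} + v_{11} = v_{2}  ⟹  sig = [2:1]
  P={2,6}:  v_{2} + v_{6} = v_{9} + v_{10}  ⟹  sig = [2:1,1]
  P={3,4}:  v_{3} + v_{4} = v_{1} + v_{9}  ⟹  sig = [2:1,1]
  P={4,7}:  v_{4} + v_{7} = v_{1} + v_{10}  ⟹  sig = [2:1,1]
  P={5,11}:  v_{5} + v_{11} = v_{7} + v_{10}  ⟹  sig = [2:1,1]
  P={6,8}:  v_{6} + v_{8} = v_{3} + v_{7}  ⟹  sig = [2:1,1]
  P={2,3}:  v_{2} + v_{3} = v_{1} + v_{9} + v_{11}  ⟹  sig = [2:1,1,1]
  P={2,7}:  v_{2} + v_{7} = v_{1} + v_{10} + v_{11}  ⟹  sig = [2:1,1,1]
  P={3,5}:  v_{3} + v_{5} = v_{1} + v_{6} + v_{7}  ⟹  sig = [2:1,1,1]
  P={5,9}:  v_{5} + v_{9} = v_{1} + v_{6} + v_{10}  ⟹  sig = [2:1,1,1]
  P={8,9}:  v_{8} + v_{9} = v_{1} + v_{3} + v_{11}  ⟹  sig = [2:1,1,1]
  P={8,10}:  v_{8} + v_{10} = v_{1} + v_{7} + v_{11}  ⟹  sig = [2:1,1,1]
  P={2,5}:  v_{2} + v_{5} = v_{1} + 2·v_{10}  ⟹  sig = [2:1,2]
  P={4,8}:  v_{4} + v_{8} = 2·v_{1} + v_{11}  ⟹  sig = [2:1,2]
  P={5,8}:  v_{5} + v_{8} = v_{1} + 2·v_{7}  ⟹  sig = [2:1,2]
  P={4,5}:  v_{4} + v_{5} = 2·v_{1} + v_{6} + 2·v_{10}  ⟹  sig = [2:1,2,2]
  P={2,8}:  v_{2} + v_{8} = 2·v_{1} + 2·v_{11}  ⟹  sig = [2:2,2]
  P={1,6,11}:  v_{1} + v_{6} + v_{11} = 0  ⟹  sig = [3:]
  P={1,9,10}:  v_{1} + v_{9} + v_{10} = v_{4}  ⟹  sig = [3:1]
  P={1,3,7,11}:  v_{1} + v_{3} + v_{7} + v_{11} = v_{8}  ⟹  sig = [4:1]
  P={1,6,7,10}:  v_{1} + v_{6} + v_{7} + v_{10} = v_{5}  ⟹  sig = [4:1]

Hence PRS(X_Σ) =
    [2:]
    [2:]
    [2:1]
    [2:1,1]
    [2:1,1]
    [2:1,1]
    [2:1,1]
    [2:1,1]
    [2:1,1,1]
    [2:1,1,1]
    [2:1,1,1]
    [2:1,1,1]
    [2:1,1,1]
    [2:1,1,1]
    [2:1,2]
    [2:1,2]
    [2:1,2]
    [2:1,2,2]
    [2:2,2]
    [3:]
    [3:1]
    [4:1]
    [4:1]


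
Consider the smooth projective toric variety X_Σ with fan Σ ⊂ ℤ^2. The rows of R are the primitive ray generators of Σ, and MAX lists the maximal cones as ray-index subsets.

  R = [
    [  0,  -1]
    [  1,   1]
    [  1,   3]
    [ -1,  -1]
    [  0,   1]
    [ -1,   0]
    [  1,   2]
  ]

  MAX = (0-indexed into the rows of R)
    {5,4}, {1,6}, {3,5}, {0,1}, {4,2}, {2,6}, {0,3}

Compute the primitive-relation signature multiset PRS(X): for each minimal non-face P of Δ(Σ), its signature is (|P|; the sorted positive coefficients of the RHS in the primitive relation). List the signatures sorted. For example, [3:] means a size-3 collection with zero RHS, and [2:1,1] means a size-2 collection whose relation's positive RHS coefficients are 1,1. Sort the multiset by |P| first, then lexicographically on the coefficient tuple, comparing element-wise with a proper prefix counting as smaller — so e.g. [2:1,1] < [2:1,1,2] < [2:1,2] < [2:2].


Primitive collections (14):

  P={0,4}:  v_{0} + v_{4} = 0  ⟹  sig = [2:]
  P={1,3}:  v_{1} + v_{3} = 0  ⟹  sig = [2:]
  P={0,2}:  v_{0} + v_{2} = v_{6}  ⟹  sig = [2:1]
  P={0,5}:  v_{0} + v_{5} = v_{3}  ⟹  sig = [2:1]
  P={0,6}:  v_{0} + v_{6} = v_{1}  ⟹  sig = [2:1]
  P={1,4}:  v_{1} + v_{4} = v_{6}  ⟹  sig = [2:1]
  P={1,5}:  v_{1} + v_{5} = v_{4}  ⟹  sig = [2:1]
  P={3,4}:  v_{3} + v_{4} = v_{5}  ⟹  sig = [2:1]
  P={3,6}:  v_{3} + v_{6} = v_{4}  ⟹  sig = [2:1]
  P={4,6}:  v_{4} + v_{6} = v_{2}  ⟹  sig = [2:1]
  P={1,2}:  v_{1} + v_{2} = 2·v_{6}  ⟹  sig = [2:2]
  P={2,3}:  v_{2} + v_{3} = 2·v_{4}  ⟹  sig = [2:2]
  P={5,6}:  v_{5} + v_{6} = 2·v_{4}  ⟹  sig = [2:2]
  P={2,5}:  v_{2} + v_{5} = 3·v_{4}  ⟹  sig = [2:3]

Signatures (|P|; sorted positive RHS coefficients), sorted:
[[2:], [2:], [2:1], [2:1], [2:1], [2:1], [2:1], [2:1], [2:1], [2:1], [2:2], [2:2], [2:2], [2:3]]


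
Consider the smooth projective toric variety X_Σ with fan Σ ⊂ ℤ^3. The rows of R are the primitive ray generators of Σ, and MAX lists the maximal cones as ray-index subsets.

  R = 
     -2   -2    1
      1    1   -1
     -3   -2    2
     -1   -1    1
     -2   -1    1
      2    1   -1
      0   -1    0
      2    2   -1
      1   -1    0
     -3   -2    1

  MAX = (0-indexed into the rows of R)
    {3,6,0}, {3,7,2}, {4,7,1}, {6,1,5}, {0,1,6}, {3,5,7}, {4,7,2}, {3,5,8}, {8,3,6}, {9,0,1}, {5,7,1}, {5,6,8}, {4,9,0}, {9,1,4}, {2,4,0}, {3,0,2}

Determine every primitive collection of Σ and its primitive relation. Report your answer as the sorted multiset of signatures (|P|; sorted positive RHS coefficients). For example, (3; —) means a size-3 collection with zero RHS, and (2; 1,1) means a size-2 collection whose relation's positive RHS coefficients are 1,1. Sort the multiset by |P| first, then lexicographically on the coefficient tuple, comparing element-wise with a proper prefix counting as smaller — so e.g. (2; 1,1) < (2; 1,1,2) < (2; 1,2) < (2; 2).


23 collections generate NE(X_Σ); each relation:

  • {0,7}:  v_{0} + v_{7} = 0  ⇒ sig = (2; —)
  • {1,3}:  v_{1} + v_{3} = 0  ⇒ sig = (2; —)
  • {4,5}:  v_{4} + v_{5} = 0  ⇒ sig = (2; —)
  • {0,5}:  v_{0} + v_{5} = v_{6}  ⇒ sig = (2; 1)
  • {1,2}:  v_{1} + v_{2} = v_{4}  ⇒ sig = (2; 1)
  • {2,5}:  v_{2} + v_{5} = v_{3}  ⇒ sig = (2; 1)
  • {3,4}:  v_{3} + v_{4} = v_{2}  ⇒ sig = (2; 1)
  • {4,6}:  v_{4} + v_{6} = v_{0}  ⇒ sig = (2; 1)
  • {6,7}:  v_{6} + v_{7} = v_{5}  ⇒ sig = (2; 1)
  • {1,8}:  v_{1} + v_{8} = v_{5} + v_{6}  ⇒ sig = (2; 1,1)
  • {2,6}:  v_{2} + v_{6} = v_{0} + v_{3}  ⇒ sig = (2; 1,1)
  • {3,9}:  v_{3} + v_{9} = v_{0} + v_{4}  ⇒ sig = (2; 1,1)
  • {4,8}:  v_{4} + v_{8} = v_{3} + v_{6}  ⇒ sig = (2; 1,1)
  • {5,9}:  v_{5} + v_{9} = v_{0} + v_{1}  ⇒ sig = (2; 1,1)
  • {7,9}:  v_{7} + v_{9} = v_{1} + v_{4}  ⇒ sig = (2; 1,1)
  • {8,9}:  v_{8} + v_{9} = v_{0} + v_{6}  ⇒ sig = (2; 1,1)
  • {0,8}:  v_{0} + v_{8} = v_{3} + 2·v_{6}  ⇒ sig = (2; 1,2)
  • {2,8}:  v_{2} + v_{8} = 2·v_{3} + v_{6}  ⇒ sig = (2; 1,2)
  • {2,9}:  v_{2} + v_{9} = v_{0} + 2·v_{4}  ⇒ sig = (2; 1,2)
  • {6,9}:  v_{6} + v_{9} = 2·v_{0} + v_{1}  ⇒ sig = (2; 1,2)
  • {7,8}:  v_{7} + v_{8} = v_{3} + 2·v_{5}  ⇒ sig = (2; 1,2)
  • {0,1,4}:  v_{0} + v_{1} + v_{4} = v_{9}  ⇒ sig = (3; 1)
  • {3,5,6}:  v_{3} + v_{5} + v_{6} = v_{8}  ⇒ sig = (3; 1)

so the primitive-relation signature multiset is
    (2; —)
    (2; —)
    (2; —)
    (2; 1)
    (2; 1)
    (2; 1)
    (2; 1)
    (2; 1)
    (2; 1)
    (2; 1,1)
    (2; 1,1)
    (2; 1,1)
    (2; 1,1)
    (2; 1,1)
    (2; 1,1)
    (2; 1,1)
    (2; 1,2)
    (2; 1,2)
    (2; 1,2)
    (2; 1,2)
    (2; 1,2)
    (3; 1)
    (3; 1)


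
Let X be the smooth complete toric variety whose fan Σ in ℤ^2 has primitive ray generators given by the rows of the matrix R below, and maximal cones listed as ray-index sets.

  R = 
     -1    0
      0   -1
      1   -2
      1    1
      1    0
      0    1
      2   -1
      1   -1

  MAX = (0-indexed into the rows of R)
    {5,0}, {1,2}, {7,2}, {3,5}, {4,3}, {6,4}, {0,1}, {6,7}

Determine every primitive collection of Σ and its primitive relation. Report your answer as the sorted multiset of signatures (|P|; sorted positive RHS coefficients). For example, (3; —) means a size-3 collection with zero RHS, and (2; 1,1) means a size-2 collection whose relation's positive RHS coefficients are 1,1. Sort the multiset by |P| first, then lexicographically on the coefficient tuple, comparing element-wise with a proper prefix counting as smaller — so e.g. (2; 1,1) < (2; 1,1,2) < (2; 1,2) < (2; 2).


Σ has 20 primitive collections:

  P = {0,4}:  v_{0} + v_{4} = 0  ⟹  sig = (2; —)
  P = {1,5}:  v_{1} + v_{5} = 0  ⟹  sig = (2; —)
  P = {0,3}:  v_{0} + v_{3} = v_{5}  ⟹  sig = (2; 1)
  P = {0,6}:  v_{0} + v_{6} = v_{7}  ⟹  sig = (2; 1)
  P = {0,7}:  v_{0} + v_{7} = v_{1}  ⟹  sig = (2; 1)
  P = {1,3}:  v_{1} + v_{3} = v_{4}  ⟹  sig = (2; 1)
  P = {1,4}:  v_{1} + v_{4} = v_{7}  ⟹  sig = (2; 1)
  P = {1,7}:  v_{1} + v_{7} = v_{2}  ⟹  sig = (2; 1)
  P = {2,3}:  v_{2} + v_{3} = v_{6}  ⟹  sig = (2; 1)
  P = {2,5}:  v_{2} + v_{5} = v_{7}  ⟹  sig = (2; 1)
  P = {4,5}:  v_{4} + v_{5} = v_{3}  ⟹  sig = (2; 1)
  P = {4,7}:  v_{4} + v_{7} = v_{6}  ⟹  sig = (2; 1)
  P = {5,7}:  v_{5} + v_{7} = v_{4}  ⟹  sig = (2; 1)
  P = {0,2}:  v_{0} + v_{2} = 2·v_{1}  ⟹  sig = (2; 2)
  P = {1,6}:  v_{1} + v_{6} = 2·v_{7}  ⟹  sig = (2; 2)
  P = {2,4}:  v_{2} + v_{4} = 2·v_{7}  ⟹  sig = (2; 2)
  P = {3,7}:  v_{3} + v_{7} = 2·v_{4}  ⟹  sig = (2; 2)
  P = {5,6}:  v_{5} + v_{6} = 2·v_{4}  ⟹  sig = (2; 2)
  P = {2,6}:  v_{2} + v_{6} = 3·v_{7}  ⟹  sig = (2; 3)
  P = {3,6}:  v_{3} + v_{6} = 3·v_{4}  ⟹  sig = (2; 3)

so the primitive-relation signature multiset is
[(2; —), (2; —), (2; 1), (2; 1), (2; 1), (2; 1), (2; 1), (2; 1), (2; 1), (2; 1), (2; 1), (2; 1), (2; 1), (2; 2), (2; 2), (2; 2), (2; 2), (2; 2), (2; 3), (2; 3)]


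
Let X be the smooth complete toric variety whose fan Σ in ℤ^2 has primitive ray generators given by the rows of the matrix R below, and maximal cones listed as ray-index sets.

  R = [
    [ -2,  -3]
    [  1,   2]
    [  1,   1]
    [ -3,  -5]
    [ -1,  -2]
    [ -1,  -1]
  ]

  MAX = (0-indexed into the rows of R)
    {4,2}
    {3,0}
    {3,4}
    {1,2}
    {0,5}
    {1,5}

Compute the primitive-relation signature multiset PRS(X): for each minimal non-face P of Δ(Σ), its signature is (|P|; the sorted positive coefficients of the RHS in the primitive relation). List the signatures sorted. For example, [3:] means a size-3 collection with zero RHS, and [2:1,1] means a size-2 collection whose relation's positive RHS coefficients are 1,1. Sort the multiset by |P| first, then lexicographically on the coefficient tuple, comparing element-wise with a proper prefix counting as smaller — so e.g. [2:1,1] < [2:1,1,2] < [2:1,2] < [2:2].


The 9 primitive collections of Σ (r=6, n=2):

  P = {1,4}:  v_{1} + v_{4} = 0  →  sig = [2:]
  P = {2,5}:  v_{2} + v_{5} = 0  →  sig = [2:]
  P = {0,1}:  v_{0} + v_{1} = v_{5}  →  sig = [2:1]
  P = {0,2}:  v_{0} + v_{2} = v_{4}  →  sig = [2:1]
  P = {0,4}:  v_{0} + v_{4} = v_{3}  →  sig = [2:1]
  P = {1,3}:  v_{1} + v_{3} = v_{0}  →  sig = [2:1]
  P = {4,5}:  v_{4} + v_{5} = v_{0}  →  sig = [2:1]
  P = {2,3}:  v_{2} + v_{3} = 2·v_{4}  →  sig = [2:2]
  P = {3,5}:  v_{3} + v_{5} = 2·v_{0}  →  sig = [2:2]

Hence PRS(X_Σ) =
[[2:], [2:], [2:1], [2:1], [2:1], [2:1], [2:1], [2:2], [2:2]]


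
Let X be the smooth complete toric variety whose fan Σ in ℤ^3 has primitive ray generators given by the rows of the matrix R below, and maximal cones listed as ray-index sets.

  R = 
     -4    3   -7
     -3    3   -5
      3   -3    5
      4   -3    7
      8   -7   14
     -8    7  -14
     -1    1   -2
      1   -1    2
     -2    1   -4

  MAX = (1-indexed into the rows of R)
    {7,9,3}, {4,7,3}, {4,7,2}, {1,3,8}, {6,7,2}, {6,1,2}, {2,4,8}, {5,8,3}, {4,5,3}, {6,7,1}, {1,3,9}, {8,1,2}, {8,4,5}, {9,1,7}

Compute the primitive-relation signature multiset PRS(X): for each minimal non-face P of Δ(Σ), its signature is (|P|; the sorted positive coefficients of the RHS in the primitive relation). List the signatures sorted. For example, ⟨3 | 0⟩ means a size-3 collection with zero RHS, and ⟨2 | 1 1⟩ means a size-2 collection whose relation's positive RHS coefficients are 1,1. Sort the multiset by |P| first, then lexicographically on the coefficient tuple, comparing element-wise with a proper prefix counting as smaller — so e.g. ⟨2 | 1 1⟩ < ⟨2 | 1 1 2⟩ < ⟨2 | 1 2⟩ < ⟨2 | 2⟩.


Minimal non-faces — 18 found among 9 rays, 14 max cones:

  • {1,4}:  v_{1} + v_{4} = 0  →  sig = ⟨2 | 0⟩
  • {2,3}:  v_{2} + v_{3} = 0  →  sig = ⟨2 | 0⟩
  • {5,6}:  v_{5} + v_{6} = 0  →  sig = ⟨2 | 0⟩
  • {7,8}:  v_{7} + v_{8} = 0  →  sig = ⟨2 | 0⟩
  • {1,5}:  v_{1} + v_{5} = v_{3} + v_{8}  →  sig = ⟨2 | 1 1⟩
  • {2,5}:  v_{2} + v_{5} = v_{4} + v_{8}  →  sig = ⟨2 | 1 1⟩
  • {2,9}:  v_{2} + v_{9} = v_{1} + v_{7}  →  sig = ⟨2 | 1 1⟩
  • {3,6}:  v_{3} + v_{6} = v_{1} + v_{7}  →  sig = ⟨2 | 1 1⟩
  • {4,6}:  v_{4} + v_{6} = v_{2} + v_{7}  →  sig = ⟨2 | 1 1⟩
  • {4,9}:  v_{4} + v_{9} = v_{3} + v_{7}  →  sig = ⟨2 | 1 1⟩
  • {5,7}:  v_{5} + v_{7} = v_{3} + v_{4}  →  sig = ⟨2 | 1 1⟩
  • {6,8}:  v_{6} + v_{8} = v_{1} + v_{2}  →  sig = ⟨2 | 1 1⟩
  • {8,9}:  v_{8} + v_{9} = v_{1} + v_{3}  →  sig = ⟨2 | 1 1⟩
  • {5,9}:  v_{5} + v_{9} = 2·v_{3}  →  sig = ⟨2 | 2⟩
  • {6,9}:  v_{6} + v_{9} = 2·v_{1} + 2·v_{7}  →  sig = ⟨2 | 2 2⟩
  • {1,2,7}:  v_{1} + v_{2} + v_{7} = v_{6}  →  sig = ⟨3 | 1⟩
  • {1,3,7}:  v_{1} + v_{3} + v_{7} = v_{9}  →  sig = ⟨3 | 1⟩
  • {3,4,8}:  v_{3} + v_{4} + v_{8} = v_{5}  →  sig = ⟨3 | 1⟩

Hence PRS(X_Σ) =
{ ⟨2 | 0⟩ ×4,  ⟨2 | 1 1⟩ ×9,  ⟨2 | 2⟩,  ⟨2 | 2 2⟩,  ⟨3 | 1⟩ ×3 }


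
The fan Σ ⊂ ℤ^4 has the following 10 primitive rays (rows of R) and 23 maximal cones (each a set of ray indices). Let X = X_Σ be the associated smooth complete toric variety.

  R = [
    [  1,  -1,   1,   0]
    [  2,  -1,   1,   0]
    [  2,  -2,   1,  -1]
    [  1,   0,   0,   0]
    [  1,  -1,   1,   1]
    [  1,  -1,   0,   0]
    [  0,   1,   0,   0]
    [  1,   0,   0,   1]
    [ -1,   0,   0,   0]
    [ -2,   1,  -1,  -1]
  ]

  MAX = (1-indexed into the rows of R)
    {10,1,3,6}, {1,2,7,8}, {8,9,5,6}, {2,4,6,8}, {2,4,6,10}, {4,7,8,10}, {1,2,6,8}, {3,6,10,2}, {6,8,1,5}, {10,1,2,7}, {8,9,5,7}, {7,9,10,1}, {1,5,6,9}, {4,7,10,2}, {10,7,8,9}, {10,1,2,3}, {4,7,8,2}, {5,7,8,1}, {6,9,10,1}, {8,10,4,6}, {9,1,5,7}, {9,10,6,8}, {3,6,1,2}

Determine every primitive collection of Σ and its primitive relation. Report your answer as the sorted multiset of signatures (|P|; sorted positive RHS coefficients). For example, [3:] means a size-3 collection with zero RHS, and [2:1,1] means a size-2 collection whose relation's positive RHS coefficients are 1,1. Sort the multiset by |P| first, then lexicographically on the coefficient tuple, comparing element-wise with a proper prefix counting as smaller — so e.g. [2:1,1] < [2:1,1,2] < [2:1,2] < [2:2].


16 minimal non-faces of Δ(Σ) (on 10 rays):

  P = {4,9}:  v_{4} + v_{9} = 0 — sig = [2:]
  P = {1,4}:  v_{1} + v_{4} = v_{2} — sig = [2:1]
  P = {2,9}:  v_{2} + v_{9} = v_{1} — sig = [2:1]
  P = {5,10}:  v_{5} + v_{10} = v_{9} — sig = [2:1]
  P = {6,7}:  v_{6} + v_{7} = v_{4} — sig = [2:1]
  P = {3,8}:  v_{3} + v_{8} = v_{2} + v_{6} — sig = [2:1,1]
  P = {4,5}:  v_{4} + v_{5} = v_{1} + v_{8} — sig = [2:1,1]
  P = {3,4}:  v_{3} + v_{4} = 2·v_{2} + v_{6} + v_{10} — sig = [2:1,1,2]
  P = {3,9}:  v_{3} + v_{9} = 2·v_{1} + v_{6} + v_{10} — sig = [2:1,1,2]
  P = {2,5}:  v_{2} + v_{5} = 2·v_{1} + v_{8} — sig = [2:1,2]
  P = {3,5}:  v_{3} + v_{5} = 2·v_{1} + v_{6} — sig = [2:1,2]
  P = {3,7}:  v_{3} + v_{7} = 2·v_{2} + v_{10} — sig = [2:1,2]
  P = {1,8,10}:  v_{1} + v_{8} + v_{10} = 0 — sig = [3:]
  P = {1,8,9}:  v_{1} + v_{8} + v_{9} = v_{5} — sig = [3:1]
  P = {2,8,10}:  v_{2} + v_{8} + v_{10} = v_{4} — sig = [3:1]
  P = {1,2,6,10}:  v_{1} + v_{2} + v_{6} + v_{10} = v_{3} — sig = [4:1]

so the primitive-relation signature multiset is
[[2:], [2:1], [2:1], [2:1], [2:1], [2:1,1], [2:1,1], [2:1,1,2], [2:1,1,2], [2:1,2], [2:1,2], [2:1,2], [3:], [3:1], [3:1], [4:1]]


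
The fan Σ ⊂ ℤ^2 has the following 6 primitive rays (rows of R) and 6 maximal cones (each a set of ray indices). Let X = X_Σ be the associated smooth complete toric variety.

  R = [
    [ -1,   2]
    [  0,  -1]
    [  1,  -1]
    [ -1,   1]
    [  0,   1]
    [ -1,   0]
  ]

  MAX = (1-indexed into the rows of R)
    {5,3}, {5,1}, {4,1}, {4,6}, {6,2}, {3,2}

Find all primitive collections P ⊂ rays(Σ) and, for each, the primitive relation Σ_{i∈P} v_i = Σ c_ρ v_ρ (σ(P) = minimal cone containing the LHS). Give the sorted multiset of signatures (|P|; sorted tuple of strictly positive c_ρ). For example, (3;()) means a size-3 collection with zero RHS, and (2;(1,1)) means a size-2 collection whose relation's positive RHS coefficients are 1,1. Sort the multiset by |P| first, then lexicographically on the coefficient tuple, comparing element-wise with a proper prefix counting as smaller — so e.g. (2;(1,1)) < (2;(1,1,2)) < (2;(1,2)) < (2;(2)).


The 9 primitive collections of Σ (r=6, n=2):

  • {2,5}:  v_{2} + v_{5} = 0  ⟹  sig = (2;())
  • {3,4}:  v_{3} + v_{4} = 0  ⟹  sig = (2;())
  • {1,2}:  v_{1} + v_{2} = v_{4}  ⟹  sig = (2;(1))
  • {1,3}:  v_{1} + v_{3} = v_{5}  ⟹  sig = (2;(1))
  • {2,4}:  v_{2} + v_{4} = v_{6}  ⟹  sig = (2;(1))
  • {3,6}:  v_{3} + v_{6} = v_{2}  ⟹  sig = (2;(1))
  • {4,5}:  v_{4} + v_{5} = v_{1}  ⟹  sig = (2;(1))
  • {5,6}:  v_{5} + v_{6} = v_{4}  ⟹  sig = (2;(1))
  • {1,6}:  v_{1} + v_{6} = 2·v_{4}  ⟹  sig = (2;(2))

Signatures (|P|; sorted positive RHS coefficients), sorted:
{ (2;()) ×2,  (2;(1)) ×6,  (2;(2)) }


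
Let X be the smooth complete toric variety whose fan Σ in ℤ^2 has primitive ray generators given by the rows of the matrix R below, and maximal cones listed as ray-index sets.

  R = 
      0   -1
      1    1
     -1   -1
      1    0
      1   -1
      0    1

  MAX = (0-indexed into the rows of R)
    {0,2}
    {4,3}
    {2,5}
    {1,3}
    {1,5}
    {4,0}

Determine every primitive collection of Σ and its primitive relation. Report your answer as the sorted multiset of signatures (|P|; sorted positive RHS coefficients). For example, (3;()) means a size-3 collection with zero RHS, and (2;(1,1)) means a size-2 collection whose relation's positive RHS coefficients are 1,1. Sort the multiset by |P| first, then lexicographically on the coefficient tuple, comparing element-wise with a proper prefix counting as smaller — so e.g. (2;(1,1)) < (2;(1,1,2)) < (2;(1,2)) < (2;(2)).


Σ has 9 primitive collections:

  P={0,5}:  v_{0} + v_{5} = 0 — sig = (2;())
  P={1,2}:  v_{1} + v_{2} = 0 — sig = (2;())
  P={0,1}:  v_{0} + v_{1} = v_{3} — sig = (2;(1))
  P={0,3}:  v_{0} + v_{3} = v_{4} — sig = (2;(1))
  P={2,3}:  v_{2} + v_{3} = v_{0} — sig = (2;(1))
  P={3,5}:  v_{3} + v_{5} = v_{1} — sig = (2;(1))
  P={4,5}:  v_{4} + v_{5} = v_{3} — sig = (2;(1))
  P={1,4}:  v_{1} + v_{4} = 2·v_{3} — sig = (2;(2))
  P={2,4}:  v_{2} + v_{4} = 2·v_{0} — sig = (2;(2))

so the primitive-relation signature multiset is
    |P|=2: 9 collections, coeffs (), (), (1), (1), (1), (1), (1), (2), (2)


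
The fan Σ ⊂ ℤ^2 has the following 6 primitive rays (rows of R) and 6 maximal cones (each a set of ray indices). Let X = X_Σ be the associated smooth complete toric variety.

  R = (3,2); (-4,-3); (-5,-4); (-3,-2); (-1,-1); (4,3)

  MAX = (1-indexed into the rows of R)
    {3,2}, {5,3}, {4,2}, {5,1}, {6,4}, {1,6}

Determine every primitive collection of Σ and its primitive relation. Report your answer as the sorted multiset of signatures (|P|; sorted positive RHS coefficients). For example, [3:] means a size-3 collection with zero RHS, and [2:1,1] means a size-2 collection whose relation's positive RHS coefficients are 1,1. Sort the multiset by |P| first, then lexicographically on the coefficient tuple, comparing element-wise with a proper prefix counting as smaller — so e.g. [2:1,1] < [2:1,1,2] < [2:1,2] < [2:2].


Δ(Σ) — 6 vertices, 9 min non-faces:

  P={1,4}:  v_{1} + v_{4} = 0 — sig = [2:]
  P={2,6}:  v_{2} + v_{6} = 0 — sig = [2:]
  P={1,2}:  v_{1} + v_{2} = v_{5} — sig = [2:1]
  P={2,5}:  v_{2} + v_{5} = v_{3} — sig = [2:1]
  P={3,6}:  v_{3} + v_{6} = v_{5} — sig = [2:1]
  P={4,5}:  v_{4} + v_{5} = v_{2} — sig = [2:1]
  P={5,6}:  v_{5} + v_{6} = v_{1} — sig = [2:1]
  P={1,3}:  v_{1} + v_{3} = 2·v_{5} — sig = [2:2]
  P={3,4}:  v_{3} + v_{4} = 2·v_{2} — sig = [2:2]

Signatures (|P|; sorted positive RHS coefficients), sorted:
[[2:], [2:], [2:1], [2:1], [2:1], [2:1], [2:1], [2:2], [2:2]]


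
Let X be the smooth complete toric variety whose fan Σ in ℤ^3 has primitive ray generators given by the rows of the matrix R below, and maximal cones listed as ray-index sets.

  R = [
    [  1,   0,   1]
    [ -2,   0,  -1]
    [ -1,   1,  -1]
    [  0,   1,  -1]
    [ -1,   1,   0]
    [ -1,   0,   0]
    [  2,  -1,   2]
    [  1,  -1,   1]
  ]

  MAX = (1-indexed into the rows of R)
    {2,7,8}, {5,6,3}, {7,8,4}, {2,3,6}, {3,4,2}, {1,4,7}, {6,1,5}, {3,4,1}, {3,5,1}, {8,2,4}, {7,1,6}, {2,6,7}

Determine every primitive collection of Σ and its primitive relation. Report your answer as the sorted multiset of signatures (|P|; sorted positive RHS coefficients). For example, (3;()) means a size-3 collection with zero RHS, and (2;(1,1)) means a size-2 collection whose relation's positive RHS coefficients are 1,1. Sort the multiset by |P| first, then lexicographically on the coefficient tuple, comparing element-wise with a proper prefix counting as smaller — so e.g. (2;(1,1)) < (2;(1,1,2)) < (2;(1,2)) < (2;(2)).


Δ(Σ) — 8 vertices, 12 min non-faces:

  P = {3,8}:  v_{3} + v_{8} = 0  ⇒ sig = (2;())
  P = {1,2}:  v_{1} + v_{2} = v_{6}  ⇒ sig = (2;(1))
  P = {1,8}:  v_{1} + v_{8} = v_{7}  ⇒ sig = (2;(1))
  P = {3,7}:  v_{3} + v_{7} = v_{1}  ⇒ sig = (2;(1))
  P = {4,6}:  v_{4} + v_{6} = v_{3}  ⇒ sig = (2;(1))
  P = {5,8}:  v_{5} + v_{8} = v_{1} + v_{6}  ⇒ sig = (2;(1,1))
  P = {6,8}:  v_{6} + v_{8} = v_{2} + v_{7}  ⇒ sig = (2;(1,1))
  P = {2,5}:  v_{2} + v_{5} = v_{3} + 2·v_{6}  ⇒ sig = (2;(1,2))
  P = {4,5}:  v_{4} + v_{5} = v_{1} + 2·v_{3}  ⇒ sig = (2;(1,2))
  P = {5,7}:  v_{5} + v_{7} = 2·v_{1} + v_{6}  ⇒ sig = (2;(1,2))
  P = {2,4,7}:  v_{2} + v_{4} + v_{7} = 0  ⇒ sig = (3;())
  P = {1,3,6}:  v_{1} + v_{3} + v_{6} = v_{5}  ⇒ sig = (3;(1))

Hence PRS(X_Σ) =
{ (2;()),  (2;(1)) ×4,  (2;(1,1)) ×2,  (2;(1,2)) ×3,  (3;()),  (3;(1)) }


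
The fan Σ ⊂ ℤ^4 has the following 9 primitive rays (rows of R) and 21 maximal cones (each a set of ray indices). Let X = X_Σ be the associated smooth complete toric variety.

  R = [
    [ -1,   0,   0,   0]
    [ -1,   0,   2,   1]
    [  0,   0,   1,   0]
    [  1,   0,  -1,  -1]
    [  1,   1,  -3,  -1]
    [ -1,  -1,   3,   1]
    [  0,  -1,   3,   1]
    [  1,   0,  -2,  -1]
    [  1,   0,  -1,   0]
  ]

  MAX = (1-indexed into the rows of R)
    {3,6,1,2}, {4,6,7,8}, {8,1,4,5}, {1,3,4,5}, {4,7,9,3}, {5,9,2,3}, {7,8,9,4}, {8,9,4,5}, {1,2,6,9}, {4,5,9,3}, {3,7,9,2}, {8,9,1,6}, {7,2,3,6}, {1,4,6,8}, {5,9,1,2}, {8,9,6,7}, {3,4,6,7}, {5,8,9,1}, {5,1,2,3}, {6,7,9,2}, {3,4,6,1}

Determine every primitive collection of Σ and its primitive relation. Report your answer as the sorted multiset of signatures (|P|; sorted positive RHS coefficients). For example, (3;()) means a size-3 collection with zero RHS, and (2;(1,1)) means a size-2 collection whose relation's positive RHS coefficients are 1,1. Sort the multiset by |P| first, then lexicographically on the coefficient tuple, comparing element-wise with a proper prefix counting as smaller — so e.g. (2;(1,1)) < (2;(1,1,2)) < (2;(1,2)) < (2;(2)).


Δ(Σ) — 9 vertices, 10 min non-faces:

  P={2,8}:  v_{2} + v_{8} = 0  ⟹  sig = (2;())
  P={5,6}:  v_{5} + v_{6} = 0  ⟹  sig = (2;())
  P={1,7}:  v_{1} + v_{7} = v_{6}  ⟹  sig = (2;(1))
  P={2,4}:  v_{2} + v_{4} = v_{3}  ⟹  sig = (2;(1))
  P={3,8}:  v_{3} + v_{8} = v_{4}  ⟹  sig = (2;(1))
  P={5,7}:  v_{5} + v_{7} = v_{3} + v_{9}  ⟹  sig = (2;(1,1))
  P={1,3,9}:  v_{1} + v_{3} + v_{9} = 0  ⟹  sig = (3;())
  P={1,4,9}:  v_{1} + v_{4} + v_{9} = v_{8}  ⟹  sig = (3;(1))
  P={3,6,9}:  v_{3} + v_{6} + v_{9} = v_{7}  ⟹  sig = (3;(1))
  P={4,6,9}:  v_{4} + v_{6} + v_{9} = v_{7} + v_{8}  ⟹  sig = (3;(1,1))

so the primitive-relation signature multiset is
[(2;()), (2;()), (2;(1)), (2;(1)), (2;(1)), (2;(1,1)), (3;()), (3;(1)), (3;(1)), (3;(1,1))]


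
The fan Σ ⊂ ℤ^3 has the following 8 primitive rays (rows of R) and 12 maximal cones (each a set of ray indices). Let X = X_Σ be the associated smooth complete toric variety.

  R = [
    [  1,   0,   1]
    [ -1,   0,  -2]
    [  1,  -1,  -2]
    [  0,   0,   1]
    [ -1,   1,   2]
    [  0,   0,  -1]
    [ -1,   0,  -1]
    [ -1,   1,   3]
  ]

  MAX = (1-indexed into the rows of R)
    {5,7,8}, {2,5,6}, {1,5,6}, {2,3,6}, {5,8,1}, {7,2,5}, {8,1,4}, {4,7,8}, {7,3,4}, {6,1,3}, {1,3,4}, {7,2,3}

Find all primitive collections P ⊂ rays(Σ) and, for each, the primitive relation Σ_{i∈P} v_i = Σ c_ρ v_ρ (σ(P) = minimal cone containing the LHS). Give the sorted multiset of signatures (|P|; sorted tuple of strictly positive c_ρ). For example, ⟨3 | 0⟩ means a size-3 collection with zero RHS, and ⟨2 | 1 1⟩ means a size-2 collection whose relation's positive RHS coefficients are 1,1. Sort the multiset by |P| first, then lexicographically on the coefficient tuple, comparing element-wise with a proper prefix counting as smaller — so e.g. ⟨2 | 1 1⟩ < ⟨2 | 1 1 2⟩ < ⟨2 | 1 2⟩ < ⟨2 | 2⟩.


Primitive collections (10):

  {1,7}:  v_{1} + v_{7} = 0 ; sig = ⟨2 | 0⟩
  {3,5}:  v_{3} + v_{5} = 0 ; sig = ⟨2 | 0⟩
  {4,6}:  v_{4} + v_{6} = 0 ; sig = ⟨2 | 0⟩
  {1,2}:  v_{1} + v_{2} = v_{6} ; sig = ⟨2 | 1⟩
  {2,4}:  v_{2} + v_{4} = v_{7} ; sig = ⟨2 | 1⟩
  {3,8}:  v_{3} + v_{8} = v_{4} ; sig = ⟨2 | 1⟩
  {4,5}:  v_{4} + v_{5} = v_{8} ; sig = ⟨2 | 1⟩
  {6,7}:  v_{6} + v_{7} = v_{2} ; sig = ⟨2 | 1⟩
  {6,8}:  v_{6} + v_{8} = v_{5} ; sig = ⟨2 | 1⟩
  {2,8}:  v_{2} + v_{8} = v_{5} + v_{7} ; sig = ⟨2 | 1 1⟩

Sorted signature multiset PRS(X):
    ⟨2 | 0⟩
    ⟨2 | 0⟩
    ⟨2 | 0⟩
    ⟨2 | 1⟩
    ⟨2 | 1⟩
    ⟨2 | 1⟩
    ⟨2 | 1⟩
    ⟨2 | 1⟩
    ⟨2 | 1⟩
    ⟨2 | 1 1⟩


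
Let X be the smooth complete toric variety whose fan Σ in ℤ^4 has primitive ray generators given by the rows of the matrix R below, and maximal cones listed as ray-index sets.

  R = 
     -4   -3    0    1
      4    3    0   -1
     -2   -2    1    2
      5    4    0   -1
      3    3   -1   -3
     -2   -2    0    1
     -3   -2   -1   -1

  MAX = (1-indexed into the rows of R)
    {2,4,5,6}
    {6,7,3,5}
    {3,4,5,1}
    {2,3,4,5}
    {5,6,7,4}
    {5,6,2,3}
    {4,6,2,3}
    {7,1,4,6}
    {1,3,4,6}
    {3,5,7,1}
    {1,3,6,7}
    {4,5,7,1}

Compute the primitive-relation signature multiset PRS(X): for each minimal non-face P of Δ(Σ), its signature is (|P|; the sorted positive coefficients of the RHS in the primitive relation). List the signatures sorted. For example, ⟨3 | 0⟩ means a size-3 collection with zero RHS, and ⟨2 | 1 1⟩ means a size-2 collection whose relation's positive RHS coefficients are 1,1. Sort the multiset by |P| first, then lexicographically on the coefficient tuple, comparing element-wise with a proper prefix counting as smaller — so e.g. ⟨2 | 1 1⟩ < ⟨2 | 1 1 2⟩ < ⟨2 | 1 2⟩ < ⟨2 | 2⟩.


Minimal non-faces — 5 found among 7 rays, 12 max cones:

  • {1,2}:  v_{1} + v_{2} = 0  so sig = ⟨2 | 0⟩
  • {2,7}:  v_{2} + v_{7} = v_{5} + v_{6}  so sig = ⟨2 | 1 1⟩
  • {3,4,7}:  v_{3} + v_{4} + v_{7} = 0  so sig = ⟨3 | 0⟩
  • {1,5,6}:  v_{1} + v_{5} + v_{6} = v_{7}  so sig = ⟨3 | 1⟩
  • {3,4,5,6}:  v_{3} + v_{4} + v_{5} + v_{6} = v_{2}  so sig = ⟨4 | 1⟩

Hence PRS(X_Σ) =
{ ⟨2 | 0⟩,  ⟨2 | 1 1⟩,  ⟨3 | 0⟩,  ⟨3 | 1⟩,  ⟨4 | 1⟩ }


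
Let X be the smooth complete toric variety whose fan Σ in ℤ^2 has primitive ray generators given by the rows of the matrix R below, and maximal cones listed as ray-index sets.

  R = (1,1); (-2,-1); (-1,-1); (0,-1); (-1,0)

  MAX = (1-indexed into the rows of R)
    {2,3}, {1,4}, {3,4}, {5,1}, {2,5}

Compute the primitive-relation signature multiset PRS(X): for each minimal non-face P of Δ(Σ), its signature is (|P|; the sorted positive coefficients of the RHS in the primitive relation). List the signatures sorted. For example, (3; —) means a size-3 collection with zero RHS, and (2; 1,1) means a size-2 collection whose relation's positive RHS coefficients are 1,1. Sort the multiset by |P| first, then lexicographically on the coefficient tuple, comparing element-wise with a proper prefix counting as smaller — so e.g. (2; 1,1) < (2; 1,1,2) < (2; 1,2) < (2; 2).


The 5 primitive collections of Σ (r=5, n=2):

  P = {1,3}:  v_{1} + v_{3} = 0  ⇒ sig = (2; —)
  P = {1,2}:  v_{1} + v_{2} = v_{5}  ⇒ sig = (2; 1)
  P = {3,5}:  v_{3} + v_{5} = v_{2}  ⇒ sig = (2; 1)
  P = {4,5}:  v_{4} + v_{5} = v_{3}  ⇒ sig = (2; 1)
  P = {2,4}:  v_{2} + v_{4} = 2·v_{3}  ⇒ sig = (2; 2)

Signatures (|P|; sorted positive RHS coefficients), sorted:
    |P|=2: 5 collections, coeffs (), (1), (1), (1), (2)


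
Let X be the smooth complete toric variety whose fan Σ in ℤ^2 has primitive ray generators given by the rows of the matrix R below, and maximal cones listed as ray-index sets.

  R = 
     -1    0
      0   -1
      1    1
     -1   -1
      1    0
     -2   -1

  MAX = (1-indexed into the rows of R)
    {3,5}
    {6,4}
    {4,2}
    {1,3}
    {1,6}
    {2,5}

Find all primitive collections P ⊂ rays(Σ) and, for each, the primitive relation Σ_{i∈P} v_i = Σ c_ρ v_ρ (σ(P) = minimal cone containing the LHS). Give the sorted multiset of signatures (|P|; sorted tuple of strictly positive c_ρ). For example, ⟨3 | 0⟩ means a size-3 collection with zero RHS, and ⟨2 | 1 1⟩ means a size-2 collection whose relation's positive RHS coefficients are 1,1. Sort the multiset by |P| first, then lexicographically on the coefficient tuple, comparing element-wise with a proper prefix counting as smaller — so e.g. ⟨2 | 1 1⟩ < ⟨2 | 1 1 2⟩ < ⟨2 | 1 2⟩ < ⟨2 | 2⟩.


Σ has 9 primitive collections:

  P = {1,5}:  v_{1} + v_{5} = 0 ; sig = ⟨2 | 0⟩
  P = {3,4}:  v_{3} + v_{4} = 0 ; sig = ⟨2 | 0⟩
  P = {1,2}:  v_{1} + v_{2} = v_{4} ; sig = ⟨2 | 1⟩
  P = {1,4}:  v_{1} + v_{4} = v_{6} ; sig = ⟨2 | 1⟩
  P = {2,3}:  v_{2} + v_{3} = v_{5} ; sig = ⟨2 | 1⟩
  P = {3,6}:  v_{3} + v_{6} = v_{1} ; sig = ⟨2 | 1⟩
  P = {4,5}:  v_{4} + v_{5} = v_{2} ; sig = ⟨2 | 1⟩
  P = {5,6}:  v_{5} + v_{6} = v_{4} ; sig = ⟨2 | 1⟩
  P = {2,6}:  v_{2} + v_{6} = 2·v_{4} ; sig = ⟨2 | 2⟩

Signatures (|P|; sorted positive RHS coefficients), sorted:
{ ⟨2 | 0⟩ ×2,  ⟨2 | 1⟩ ×6,  ⟨2 | 2⟩ }


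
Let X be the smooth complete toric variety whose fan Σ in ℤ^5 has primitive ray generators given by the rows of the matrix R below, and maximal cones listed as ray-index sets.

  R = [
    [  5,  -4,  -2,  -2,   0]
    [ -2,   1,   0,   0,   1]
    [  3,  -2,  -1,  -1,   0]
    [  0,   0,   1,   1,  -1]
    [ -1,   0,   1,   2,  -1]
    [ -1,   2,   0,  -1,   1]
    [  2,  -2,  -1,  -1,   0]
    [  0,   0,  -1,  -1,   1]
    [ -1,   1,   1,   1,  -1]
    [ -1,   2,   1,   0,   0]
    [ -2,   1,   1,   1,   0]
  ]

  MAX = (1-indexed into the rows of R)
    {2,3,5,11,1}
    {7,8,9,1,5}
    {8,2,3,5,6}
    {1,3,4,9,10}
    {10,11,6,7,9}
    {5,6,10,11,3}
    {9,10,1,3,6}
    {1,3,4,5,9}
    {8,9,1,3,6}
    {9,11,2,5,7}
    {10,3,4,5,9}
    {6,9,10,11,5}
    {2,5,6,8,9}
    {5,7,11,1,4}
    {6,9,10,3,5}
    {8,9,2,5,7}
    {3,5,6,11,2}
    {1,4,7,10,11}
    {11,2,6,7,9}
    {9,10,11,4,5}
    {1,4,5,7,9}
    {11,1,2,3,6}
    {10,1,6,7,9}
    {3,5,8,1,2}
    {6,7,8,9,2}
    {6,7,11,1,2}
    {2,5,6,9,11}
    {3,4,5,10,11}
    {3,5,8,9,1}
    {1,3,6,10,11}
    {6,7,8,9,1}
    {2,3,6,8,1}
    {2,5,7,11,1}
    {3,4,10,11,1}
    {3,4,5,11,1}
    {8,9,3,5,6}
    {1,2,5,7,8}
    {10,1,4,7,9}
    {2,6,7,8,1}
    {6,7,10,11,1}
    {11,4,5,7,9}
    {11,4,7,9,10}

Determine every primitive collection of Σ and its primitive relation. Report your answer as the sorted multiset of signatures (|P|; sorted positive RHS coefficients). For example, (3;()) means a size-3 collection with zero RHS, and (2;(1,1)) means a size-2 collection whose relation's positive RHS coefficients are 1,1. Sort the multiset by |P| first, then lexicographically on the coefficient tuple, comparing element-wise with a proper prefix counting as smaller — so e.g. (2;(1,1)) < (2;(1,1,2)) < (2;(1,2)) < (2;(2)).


Minimal non-faces — 15 found among 11 rays, 42 max cones:

  {4,8}:  v_{4} + v_{8} = 0 ; sig = (2;())
  {2,4}:  v_{2} + v_{4} = v_{11} ; sig = (2;(1))
  {3,7}:  v_{3} + v_{7} = v_{1} ; sig = (2;(1))
  {4,6}:  v_{4} + v_{6} = v_{10} ; sig = (2;(1))
  {8,10}:  v_{8} + v_{10} = v_{6} ; sig = (2;(1))
  {8,11}:  v_{8} + v_{11} = v_{2} ; sig = (2;(1))
  {2,10}:  v_{2} + v_{10} = v_{6} + v_{11} ; sig = (2;(1,1))
  {2,3,9}:  v_{2} + v_{3} + v_{9} = 0 ; sig = (3;())
  {5,6,7}:  v_{5} + v_{6} + v_{7} = 0 ; sig = (3;())
  {1,2,9}:  v_{1} + v_{2} + v_{9} = v_{7} ; sig = (3;(1))
  {1,5,6}:  v_{1} + v_{5} + v_{6} = v_{3} ; sig = (3;(1))
  {3,9,11}:  v_{3} + v_{9} + v_{11} = v_{4} ; sig = (3;(1))
  {5,7,10}:  v_{5} + v_{7} + v_{10} = v_{4} ; sig = (3;(1))
  {1,5,10}:  v_{1} + v_{5} + v_{10} = v_{3} + v_{4} ; sig = (3;(1,1))
  {1,9,11}:  v_{1} + v_{9} + v_{11} = v_{4} + v_{7} ; sig = (3;(1,1))

Signatures (|P|; sorted positive RHS coefficients), sorted:
    (2;())
    (2;(1))
    (2;(1))
    (2;(1))
    (2;(1))
    (2;(1))
    (2;(1,1))
    (3;())
    (3;())
    (3;(1))
    (3;(1))
    (3;(1))
    (3;(1))
    (3;(1,1))
    (3;(1,1))
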